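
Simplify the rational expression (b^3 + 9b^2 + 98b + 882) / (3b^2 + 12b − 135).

Apply the Euclidean algorithm:
  b^3 + 9b^2 + 98b + 882 = ((1/3)b + 5/3)(3b^2 + 12b − 135) + (123b + 1107)
  3b^2 + 12b − 135 = ((1/41)b − 5/41)(123b + 1107) + (0)
Last nonzero remainder: 123b + 1107. Dividing through by 123 gives the monic gcd b + 9.
Cancel b + 9 from numerator and denominator to get the reduced form.

(b^2 + 98)/(3b − 15)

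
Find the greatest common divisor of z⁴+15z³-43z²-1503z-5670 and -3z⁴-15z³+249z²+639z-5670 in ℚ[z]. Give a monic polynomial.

Repeated division with remainder:
  z⁴+15z³-43z²-1503z-5670 = (-1/3)(-3z⁴-15z³+249z²+639z-5670) + (10z³+40z²-1290z-7560)
  -3z⁴-15z³+249z²+639z-5670 = (-(3/10)z-3/10)(10z³+40z²-1290z-7560) + (-126z²-2016z-7938)
  10z³+40z²-1290z-7560 = (-(5/63)z+20/21)(-126z²-2016z-7938) + (0)
Last nonzero remainder: -126z²-2016z-7938. Dividing through by -126 gives the monic gcd z²+16z+63.

z²+16z+63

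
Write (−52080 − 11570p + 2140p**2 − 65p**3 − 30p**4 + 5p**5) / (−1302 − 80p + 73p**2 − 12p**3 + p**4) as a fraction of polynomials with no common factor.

(−280 − 5p + 5p**2)/(−7 + p)

Apply the Euclidean algorithm:
  5p**5 − 30p**4 − 65p**3 + 2140p**2 − 11570p − 52080 = (5p + 30)(p**4 − 12p**3 + 73p**2 − 80p − 1302) + (−70p**3 + 350p**2 − 2660p − 13020)
  p**4 − 12p**3 + 73p**2 − 80p − 1302 = (−(1/70)p + 1/10)(−70p**3 + 350p**2 − 2660p − 13020) + (0)
Last nonzero remainder: −70p**3 + 350p**2 − 2660p − 13020. Dividing through by −70 gives the monic gcd p**3 − 5p**2 + 38p + 186.
Cancel p**3 − 5p**2 + 38p + 186 from numerator and denominator to get the reduced form.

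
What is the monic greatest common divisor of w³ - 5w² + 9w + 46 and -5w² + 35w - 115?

Apply the Euclidean algorithm:
  w³ - 5w² + 9w + 46 = (-(1/5)w - 2/5)(-5w² + 35w - 115) + (0)
Last nonzero remainder: -5w² + 35w - 115. Dividing through by -5 gives the monic gcd w² - 7w + 23.

w² - 7w + 23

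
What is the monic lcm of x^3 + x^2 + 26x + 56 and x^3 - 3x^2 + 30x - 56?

Apply the Euclidean algorithm:
  x^3 + x^2 + 26x + 56 = (x^3 - 3x^2 + 30x - 56) + (4x^2 - 4x + 112)
  x^3 - 3x^2 + 30x - 56 = ((1/4)x - 1/2)(4x^2 - 4x + 112) + (0)
Last nonzero remainder: 4x^2 - 4x + 112. Dividing through by 4 gives the monic gcd x^2 - x + 28.
Then lcm(f, g) = f·g / gcd(f, g); expanding and making the result monic gives the answer.

x^4 - x^3 + 24x^2 + 4x - 112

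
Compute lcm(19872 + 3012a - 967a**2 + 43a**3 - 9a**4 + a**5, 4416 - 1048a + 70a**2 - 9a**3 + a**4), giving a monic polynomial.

-119232 + 1800a + 8814a**2 - 1225a**3 + 97a**4 - 15a**5 + a**6

By polynomial division,
  a**5 - 9a**4 + 43a**3 - 967a**2 + 3012a + 19872 = (a)(a**4 - 9a**3 + 70a**2 - 1048a + 4416) + (-27a**3 + 81a**2 - 1404a + 19872)
  a**4 - 9a**3 + 70a**2 - 1048a + 4416 = (-(1/27)a + 2/9)(-27a**3 + 81a**2 - 1404a + 19872) + (0)
Last nonzero remainder: -27a**3 + 81a**2 - 1404a + 19872. Dividing through by -27 gives the monic gcd a**3 - 3a**2 + 52a - 736.
Then lcm(f, g) = f·g / gcd(f, g); expanding and making the result monic gives the answer.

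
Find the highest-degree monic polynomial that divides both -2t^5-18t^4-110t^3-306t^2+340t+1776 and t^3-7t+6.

t^2+t-6

Repeated division with remainder:
  -2t^5-18t^4-110t^3-306t^2+340t+1776 = (-2t^2-18t-124)(t^3-7t+6) + (-420t^2-420t+2520)
  t^3-7t+6 = (-(1/420)t+1/420)(-420t^2-420t+2520) + (0)
Last nonzero remainder: -420t^2-420t+2520. Dividing through by -420 gives the monic gcd t^2+t-6.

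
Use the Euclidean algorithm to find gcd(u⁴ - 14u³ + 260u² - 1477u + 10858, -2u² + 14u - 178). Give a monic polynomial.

u² - 7u + 89

Euclidean algorithm in ℚ[u]:
  u⁴ - 14u³ + 260u² - 1477u + 10858 = (-(1/2)u² + (7/2)u - 61)(-2u² + 14u - 178) + (0)
Last nonzero remainder: -2u² + 14u - 178. Dividing through by -2 gives the monic gcd u² - 7u + 89.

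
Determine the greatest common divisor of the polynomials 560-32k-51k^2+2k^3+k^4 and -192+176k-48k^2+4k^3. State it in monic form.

Apply the Euclidean algorithm:
  k^4+2k^3-51k^2-32k+560 = ((1/4)k+7/2)(4k^3-48k^2+176k-192) + (73k^2-600k+1232)
  4k^3-48k^2+176k-192 = ((4/73)k-1104/5329)(73k^2-600k+1232) + (-(84240/5329)k+336960/5329)
  73k^2-600k+1232 = (-(389017/84240)k+410333/21060)(-(84240/5329)k+336960/5329) + (0)
Last nonzero remainder: -(84240/5329)k+336960/5329. Dividing through by -84240/5329 gives the monic gcd k-4.

-4+k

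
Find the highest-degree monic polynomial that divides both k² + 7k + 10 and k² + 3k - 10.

Repeated division with remainder:
  k² + 7k + 10 = (k² + 3k - 10) + (4k + 20)
  k² + 3k - 10 = ((1/4)k - 1/2)(4k + 20) + (0)
Last nonzero remainder: 4k + 20. Dividing through by 4 gives the monic gcd k + 5.

k + 5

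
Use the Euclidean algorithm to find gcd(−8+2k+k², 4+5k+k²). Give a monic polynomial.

Repeated division with remainder:
  k²+2k−8 = (k²+5k+4) + (−3k−12)
  k²+5k+4 = (−(1/3)k−1/3)(−3k−12) + (0)
Last nonzero remainder: −3k−12. Dividing through by −3 gives the monic gcd k+4.

4+k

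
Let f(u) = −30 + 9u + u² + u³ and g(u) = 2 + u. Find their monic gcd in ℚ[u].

1

Repeated division with remainder:
  u³ + u² + 9u − 30 = (u² − u + 11)(u + 2) + (−52)
  u + 2 = (−(1/52)u − 1/26)(−52) + (0)
The last nonzero remainder is the constant −52, so the polynomials are coprime and gcd = 1.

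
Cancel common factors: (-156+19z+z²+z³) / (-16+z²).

Euclidean algorithm in ℚ[z]:
  z³+z²+19z-156 = (z+1)(z²-16) + (35z-140)
  z²-16 = ((1/35)z+4/35)(35z-140) + (0)
Last nonzero remainder: 35z-140. Dividing through by 35 gives the monic gcd z-4.
Cancel z-4 from numerator and denominator to get the reduced form.

(39+5z+z²)/(4+z)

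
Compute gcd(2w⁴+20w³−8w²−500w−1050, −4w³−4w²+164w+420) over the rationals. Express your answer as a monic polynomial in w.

By polynomial division,
  2w⁴+20w³−8w²−500w−1050 = (−(1/2)w−9/2)(−4w³−4w²+164w+420) + (56w²+448w+840)
  −4w³−4w²+164w+420 = (−(1/14)w+1/2)(56w²+448w+840) + (0)
Last nonzero remainder: 56w²+448w+840. Dividing through by 56 gives the monic gcd w²+8w+15.

w²+8w+15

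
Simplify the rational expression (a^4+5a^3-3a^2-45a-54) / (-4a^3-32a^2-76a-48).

(-a^3-2a^2+9a+18)/(4a^2+20a+16)

Repeated division with remainder:
  a^4+5a^3-3a^2-45a-54 = (-(1/4)a+3/4)(-4a^3-32a^2-76a-48) + (2a^2-18)
  -4a^3-32a^2-76a-48 = (-2a-16)(2a^2-18) + (-112a-336)
  2a^2-18 = (-(1/56)a+3/56)(-112a-336) + (0)
Last nonzero remainder: -112a-336. Dividing through by -112 gives the monic gcd a+3.
Cancel a+3 from numerator and denominator to get the reduced form.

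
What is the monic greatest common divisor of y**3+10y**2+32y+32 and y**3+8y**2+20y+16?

y**2+6y+8

By polynomial division,
  y**3+10y**2+32y+32 = (y**3+8y**2+20y+16) + (2y**2+12y+16)
  y**3+8y**2+20y+16 = ((1/2)y+1)(2y**2+12y+16) + (0)
Last nonzero remainder: 2y**2+12y+16. Dividing through by 2 gives the monic gcd y**2+6y+8.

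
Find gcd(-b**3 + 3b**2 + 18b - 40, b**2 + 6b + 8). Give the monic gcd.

b + 4

By polynomial division,
  -b**3 + 3b**2 + 18b - 40 = (-b + 9)(b**2 + 6b + 8) + (-28b - 112)
  b**2 + 6b + 8 = (-(1/28)b - 1/14)(-28b - 112) + (0)
Last nonzero remainder: -28b - 112. Dividing through by -28 gives the monic gcd b + 4.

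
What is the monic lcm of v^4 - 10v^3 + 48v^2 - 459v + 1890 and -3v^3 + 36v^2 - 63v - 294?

v^6 - 15v^5 + 84v^4 - 559v^3 + 3513v^2 - 3024v - 26460

Repeated division with remainder:
  v^4 - 10v^3 + 48v^2 - 459v + 1890 = (-(1/3)v - 2/3)(-3v^3 + 36v^2 - 63v - 294) + (51v^2 - 599v + 1694)
  -3v^3 + 36v^2 - 63v - 294 = (-(1/17)v + 13/867)(51v^2 - 599v + 1694) + ((39560/867)v - 276920/867)
  51v^2 - 599v + 1694 = ((44217/39560)v - 104907/19780)((39560/867)v - 276920/867) + (0)
Last nonzero remainder: (39560/867)v - 276920/867. Dividing through by 39560/867 gives the monic gcd v - 7.
Then lcm(f, g) = f·g / gcd(f, g); expanding and making the result monic gives the answer.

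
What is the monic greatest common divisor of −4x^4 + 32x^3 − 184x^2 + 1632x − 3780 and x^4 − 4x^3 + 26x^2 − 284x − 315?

x^3 − 5x^2 + 31x − 315

Euclidean algorithm in ℚ[x]:
  −4x^4 + 32x^3 − 184x^2 + 1632x − 3780 = (−4)(x^4 − 4x^3 + 26x^2 − 284x − 315) + (16x^3 − 80x^2 + 496x − 5040)
  x^4 − 4x^3 + 26x^2 − 284x − 315 = ((1/16)x + 1/16)(16x^3 − 80x^2 + 496x − 5040) + (0)
Last nonzero remainder: 16x^3 − 80x^2 + 496x − 5040. Dividing through by 16 gives the monic gcd x^3 − 5x^2 + 31x − 315.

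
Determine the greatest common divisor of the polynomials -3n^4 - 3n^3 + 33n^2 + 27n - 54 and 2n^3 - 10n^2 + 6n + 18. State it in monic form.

Apply the Euclidean algorithm:
  -3n^4 - 3n^3 + 33n^2 + 27n - 54 = (-(3/2)n - 9)(2n^3 - 10n^2 + 6n + 18) + (-48n^2 + 108n + 108)
  2n^3 - 10n^2 + 6n + 18 = (-(1/24)n + 11/96)(-48n^2 + 108n + 108) + (-(15/8)n + 45/8)
  -48n^2 + 108n + 108 = ((128/5)n + 96/5)(-(15/8)n + 45/8) + (0)
Last nonzero remainder: -(15/8)n + 45/8. Dividing through by -15/8 gives the monic gcd n - 3.

n - 3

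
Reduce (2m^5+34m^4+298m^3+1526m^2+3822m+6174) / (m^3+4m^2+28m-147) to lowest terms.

Euclidean algorithm in ℚ[m]:
  2m^5+34m^4+298m^3+1526m^2+3822m+6174 = (2m^2+26m+138)(m^3+4m^2+28m-147) + (540m^2+3780m+26460)
  m^3+4m^2+28m-147 = ((1/540)m-1/180)(540m^2+3780m+26460) + (0)
Last nonzero remainder: 540m^2+3780m+26460. Dividing through by 540 gives the monic gcd m^2+7m+49.
Cancel m^2+7m+49 from numerator and denominator to get the reduced form.

(2m^3+20m^2+60m+126)/(m-3)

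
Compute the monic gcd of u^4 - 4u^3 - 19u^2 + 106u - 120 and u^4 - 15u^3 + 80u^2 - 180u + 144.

u^3 - 9u^2 + 26u - 24

Euclidean algorithm in ℚ[u]:
  u^4 - 4u^3 - 19u^2 + 106u - 120 = (u^4 - 15u^3 + 80u^2 - 180u + 144) + (11u^3 - 99u^2 + 286u - 264)
  u^4 - 15u^3 + 80u^2 - 180u + 144 = ((1/11)u - 6/11)(11u^3 - 99u^2 + 286u - 264) + (0)
Last nonzero remainder: 11u^3 - 99u^2 + 286u - 264. Dividing through by 11 gives the monic gcd u^3 - 9u^2 + 26u - 24.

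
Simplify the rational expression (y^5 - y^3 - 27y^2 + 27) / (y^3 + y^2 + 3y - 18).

Repeated division with remainder:
  y^5 - y^3 - 27y^2 + 27 = (y^2 - y - 3)(y^3 + y^2 + 3y - 18) + (-3y^2 - 9y - 27)
  y^3 + y^2 + 3y - 18 = (-(1/3)y + 2/3)(-3y^2 - 9y - 27) + (0)
Last nonzero remainder: -3y^2 - 9y - 27. Dividing through by -3 gives the monic gcd y^2 + 3y + 9.
Cancel y^2 + 3y + 9 from numerator and denominator to get the reduced form.

(y^3 - 3y^2 - y + 3)/(y - 2)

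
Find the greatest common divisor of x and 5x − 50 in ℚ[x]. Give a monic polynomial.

1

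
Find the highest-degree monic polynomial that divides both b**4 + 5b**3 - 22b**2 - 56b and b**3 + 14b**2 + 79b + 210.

b + 7

Apply the Euclidean algorithm:
  b**4 + 5b**3 - 22b**2 - 56b = (b - 9)(b**3 + 14b**2 + 79b + 210) + (25b**2 + 445b + 1890)
  b**3 + 14b**2 + 79b + 210 = ((1/25)b - 19/125)(25b**2 + 445b + 1890) + ((1776/25)b + 12432/25)
  25b**2 + 445b + 1890 = ((625/1776)b + 1125/296)((1776/25)b + 12432/25) + (0)
Last nonzero remainder: (1776/25)b + 12432/25. Dividing through by 1776/25 gives the monic gcd b + 7.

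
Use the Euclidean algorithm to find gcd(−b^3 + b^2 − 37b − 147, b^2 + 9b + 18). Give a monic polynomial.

b + 3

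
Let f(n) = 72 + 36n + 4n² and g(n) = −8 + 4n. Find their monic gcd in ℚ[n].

1

By polynomial division,
  4n² + 36n + 72 = (n + 11)(4n − 8) + (160)
  4n − 8 = ((1/40)n − 1/20)(160) + (0)
The last nonzero remainder is the constant 160, so the polynomials are coprime and gcd = 1.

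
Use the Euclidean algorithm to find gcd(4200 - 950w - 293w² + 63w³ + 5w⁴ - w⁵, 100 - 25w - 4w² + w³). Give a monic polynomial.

Repeated division with remainder:
  -w⁵ + 5w⁴ + 63w³ - 293w² - 950w + 4200 = (-w² + w + 42)(w³ - 4w² - 25w + 100) + (0)
The last nonzero remainder w³ - 4w² - 25w + 100 is already monic.

100 - 25w - 4w² + w³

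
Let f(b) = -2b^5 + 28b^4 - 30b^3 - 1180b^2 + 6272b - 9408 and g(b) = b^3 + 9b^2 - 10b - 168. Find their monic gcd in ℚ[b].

b^2 + 3b - 28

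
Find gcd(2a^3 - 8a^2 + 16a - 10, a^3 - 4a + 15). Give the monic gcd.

a^2 - 3a + 5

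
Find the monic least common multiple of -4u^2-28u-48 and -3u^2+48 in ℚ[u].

By polynomial division,
  -4u^2-28u-48 = (4/3)(-3u^2+48) + (-28u-112)
  -3u^2+48 = ((3/28)u-3/7)(-28u-112) + (0)
Last nonzero remainder: -28u-112. Dividing through by -28 gives the monic gcd u+4.
Then lcm(f, g) = f·g / gcd(f, g); expanding and making the result monic gives the answer.

u^3+3u^2-16u-48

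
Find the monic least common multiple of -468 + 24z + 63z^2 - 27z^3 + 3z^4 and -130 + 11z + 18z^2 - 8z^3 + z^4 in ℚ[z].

780 - 196z - 97z^2 + 66z^3 - 14z^4 + z^5

Apply the Euclidean algorithm:
  3z^4 - 27z^3 + 63z^2 + 24z - 468 = (3)(z^4 - 8z^3 + 18z^2 + 11z - 130) + (-3z^3 + 9z^2 - 9z - 78)
  z^4 - 8z^3 + 18z^2 + 11z - 130 = (-(1/3)z + 5/3)(-3z^3 + 9z^2 - 9z - 78) + (0)
Last nonzero remainder: -3z^3 + 9z^2 - 9z - 78. Dividing through by -3 gives the monic gcd z^3 - 3z^2 + 3z + 26.
Then lcm(f, g) = f·g / gcd(f, g); expanding and making the result monic gives the answer.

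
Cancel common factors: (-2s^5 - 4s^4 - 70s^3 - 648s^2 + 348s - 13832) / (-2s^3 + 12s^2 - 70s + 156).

(s^3 + 5s^2 + 24s + 266)/(s - 3)

Apply the Euclidean algorithm:
  -2s^5 - 4s^4 - 70s^3 - 648s^2 + 348s - 13832 = (s^2 + 8s + 48)(-2s^3 + 12s^2 - 70s + 156) + (-820s^2 + 2460s - 21320)
  -2s^3 + 12s^2 - 70s + 156 = ((1/410)s - 3/410)(-820s^2 + 2460s - 21320) + (0)
Last nonzero remainder: -820s^2 + 2460s - 21320. Dividing through by -820 gives the monic gcd s^2 - 3s + 26.
Cancel s^2 - 3s + 26 from numerator and denominator to get the reduced form.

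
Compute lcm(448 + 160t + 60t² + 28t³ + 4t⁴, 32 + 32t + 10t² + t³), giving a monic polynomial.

224 + 192t + 70t² + 29t³ + 9t⁴ + t⁵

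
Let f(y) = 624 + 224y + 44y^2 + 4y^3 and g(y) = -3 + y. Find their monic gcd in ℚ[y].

Repeated division with remainder:
  4y^3 + 44y^2 + 224y + 624 = (4y^2 + 56y + 392)(y - 3) + (1800)
  y - 3 = ((1/1800)y - 1/600)(1800) + (0)
The last nonzero remainder is the constant 1800, so the polynomials are coprime and gcd = 1.

1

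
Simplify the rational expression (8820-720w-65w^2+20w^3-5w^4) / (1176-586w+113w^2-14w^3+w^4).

By polynomial division,
  -5w^4+20w^3-65w^2-720w+8820 = (-5)(w^4-14w^3+113w^2-586w+1176) + (-50w^3+500w^2-3650w+14700)
  w^4-14w^3+113w^2-586w+1176 = (-(1/50)w+2/25)(-50w^3+500w^2-3650w+14700) + (0)
Last nonzero remainder: -50w^3+500w^2-3650w+14700. Dividing through by -50 gives the monic gcd w^3-10w^2+73w-294.
Cancel w^3-10w^2+73w-294 from numerator and denominator to get the reduced form.

(-30-5w)/(-4+w)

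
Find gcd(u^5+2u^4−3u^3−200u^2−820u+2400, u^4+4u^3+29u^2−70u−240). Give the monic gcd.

u^2+5u+40

By polynomial division,
  u^5+2u^4−3u^3−200u^2−820u+2400 = (u−2)(u^4+4u^3+29u^2−70u−240) + (−24u^3−72u^2−720u+1920)
  u^4+4u^3+29u^2−70u−240 = (−(1/24)u−1/24)(−24u^3−72u^2−720u+1920) + (−4u^2−20u−160)
  −24u^3−72u^2−720u+1920 = (6u−12)(−4u^2−20u−160) + (0)
Last nonzero remainder: −4u^2−20u−160. Dividing through by −4 gives the monic gcd u^2+5u+40.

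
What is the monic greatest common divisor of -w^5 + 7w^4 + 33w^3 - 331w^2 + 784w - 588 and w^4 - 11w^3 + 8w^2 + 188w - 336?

Repeated division with remainder:
  -w^5 + 7w^4 + 33w^3 - 331w^2 + 784w - 588 = (-w - 4)(w^4 - 11w^3 + 8w^2 + 188w - 336) + (-3w^3 - 111w^2 + 1200w - 1932)
  w^4 - 11w^3 + 8w^2 + 188w - 336 = (-(1/3)w + 16)(-3w^3 - 111w^2 + 1200w - 1932) + (2184w^2 - 19656w + 30576)
  -3w^3 - 111w^2 + 1200w - 1932 = (-(1/728)w - 23/364)(2184w^2 - 19656w + 30576) + (0)
Last nonzero remainder: 2184w^2 - 19656w + 30576. Dividing through by 2184 gives the monic gcd w^2 - 9w + 14.

w^2 - 9w + 14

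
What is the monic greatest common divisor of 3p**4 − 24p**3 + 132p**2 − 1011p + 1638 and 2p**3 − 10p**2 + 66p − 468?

Apply the Euclidean algorithm:
  3p**4 − 24p**3 + 132p**2 − 1011p + 1638 = ((3/2)p − 9/2)(2p**3 − 10p**2 + 66p − 468) + (−12p**2 − 12p − 468)
  2p**3 − 10p**2 + 66p − 468 = (−(1/6)p + 1)(−12p**2 − 12p − 468) + (0)
Last nonzero remainder: −12p**2 − 12p − 468. Dividing through by −12 gives the monic gcd p**2 + p + 39.

p**2 + p + 39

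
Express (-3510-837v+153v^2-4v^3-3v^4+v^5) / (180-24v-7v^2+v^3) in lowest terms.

(117+24v-2v^2+v^3)/(-6+v)

Apply the Euclidean algorithm:
  v^5-3v^4-4v^3+153v^2-837v-3510 = (v^2+4v+48)(v^3-7v^2-24v+180) + (405v^2-405v-12150)
  v^3-7v^2-24v+180 = ((1/405)v-2/135)(405v^2-405v-12150) + (0)
Last nonzero remainder: 405v^2-405v-12150. Dividing through by 405 gives the monic gcd v^2-v-30.
Cancel v^2-v-30 from numerator and denominator to get the reduced form.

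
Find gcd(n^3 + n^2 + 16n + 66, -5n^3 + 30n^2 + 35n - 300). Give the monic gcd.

n + 3

Euclidean algorithm in ℚ[n]:
  n^3 + n^2 + 16n + 66 = (-1/5)(-5n^3 + 30n^2 + 35n - 300) + (7n^2 + 23n + 6)
  -5n^3 + 30n^2 + 35n - 300 = (-(5/7)n + 325/49)(7n^2 + 23n + 6) + (-(5550/49)n - 16650/49)
  7n^2 + 23n + 6 = (-(343/5550)n - 49/2775)(-(5550/49)n - 16650/49) + (0)
Last nonzero remainder: -(5550/49)n - 16650/49. Dividing through by -5550/49 gives the monic gcd n + 3.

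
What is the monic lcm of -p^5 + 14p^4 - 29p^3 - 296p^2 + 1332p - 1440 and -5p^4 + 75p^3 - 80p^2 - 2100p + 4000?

p^6 - 24p^5 + 169p^4 + 6p^3 - 4292p^2 + 14760p - 14400

By polynomial division,
  -p^5 + 14p^4 - 29p^3 - 296p^2 + 1332p - 1440 = ((1/5)p + 1/5)(-5p^4 + 75p^3 - 80p^2 - 2100p + 4000) + (-28p^3 + 140p^2 + 952p - 2240)
  -5p^4 + 75p^3 - 80p^2 - 2100p + 4000 = ((5/28)p - 25/14)(-28p^3 + 140p^2 + 952p - 2240) + (0)
Last nonzero remainder: -28p^3 + 140p^2 + 952p - 2240. Dividing through by -28 gives the monic gcd p^3 - 5p^2 - 34p + 80.
Then lcm(f, g) = f·g / gcd(f, g); expanding and making the result monic gives the answer.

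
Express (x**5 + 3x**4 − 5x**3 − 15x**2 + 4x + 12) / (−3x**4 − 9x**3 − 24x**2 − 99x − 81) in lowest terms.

(−x**3 + x**2 + 4x − 4)/(3x**2 − 3x + 27)

Apply the Euclidean algorithm:
  x**5 + 3x**4 − 5x**3 − 15x**2 + 4x + 12 = (−(1/3)x)(−3x**4 − 9x**3 − 24x**2 − 99x − 81) + (−13x**3 − 48x**2 − 23x + 12)
  −3x**4 − 9x**3 − 24x**2 − 99x − 81 = ((3/13)x − 27/169)(−13x**3 − 48x**2 − 23x + 12) + (−(4455/169)x**2 − (17820/169)x − 13365/169)
  −13x**3 − 48x**2 − 23x + 12 = ((2197/4455)x − 676/4455)(−(4455/169)x**2 − (17820/169)x − 13365/169) + (0)
Last nonzero remainder: −(4455/169)x**2 − (17820/169)x − 13365/169. Dividing through by −4455/169 gives the monic gcd x**2 + 4x + 3.
Cancel x**2 + 4x + 3 from numerator and denominator to get the reduced form.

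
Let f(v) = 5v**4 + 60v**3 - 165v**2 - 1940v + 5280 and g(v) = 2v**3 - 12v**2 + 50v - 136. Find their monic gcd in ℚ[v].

v - 4

Apply the Euclidean algorithm:
  5v**4 + 60v**3 - 165v**2 - 1940v + 5280 = ((5/2)v + 45)(2v**3 - 12v**2 + 50v - 136) + (250v**2 - 3850v + 11400)
  2v**3 - 12v**2 + 50v - 136 = ((1/125)v + 47/625)(250v**2 - 3850v + 11400) + ((6208/25)v - 24832/25)
  250v**2 - 3850v + 11400 = ((3125/3104)v - 35625/3104)((6208/25)v - 24832/25) + (0)
Last nonzero remainder: (6208/25)v - 24832/25. Dividing through by 6208/25 gives the monic gcd v - 4.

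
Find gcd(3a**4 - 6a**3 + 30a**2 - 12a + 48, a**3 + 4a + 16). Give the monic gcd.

Apply the Euclidean algorithm:
  3a**4 - 6a**3 + 30a**2 - 12a + 48 = (3a - 6)(a**3 + 4a + 16) + (18a**2 - 36a + 144)
  a**3 + 4a + 16 = ((1/18)a + 1/9)(18a**2 - 36a + 144) + (0)
Last nonzero remainder: 18a**2 - 36a + 144. Dividing through by 18 gives the monic gcd a**2 - 2a + 8.

a**2 - 2a + 8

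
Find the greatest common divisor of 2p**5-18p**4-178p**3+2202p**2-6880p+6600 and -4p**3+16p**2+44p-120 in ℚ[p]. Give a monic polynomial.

Apply the Euclidean algorithm:
  2p**5-18p**4-178p**3+2202p**2-6880p+6600 = (-(1/2)p**2+(5/2)p+49)(-4p**3+16p**2+44p-120) + (1248p**2-8736p+12480)
  -4p**3+16p**2+44p-120 = (-(1/312)p-1/104)(1248p**2-8736p+12480) + (0)
Last nonzero remainder: 1248p**2-8736p+12480. Dividing through by 1248 gives the monic gcd p**2-7p+10.

p**2-7p+10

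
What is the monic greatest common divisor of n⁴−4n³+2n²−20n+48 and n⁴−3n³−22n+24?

n³−2n²−2n−24

By polynomial division,
  n⁴−4n³+2n²−20n+48 = (n⁴−3n³−22n+24) + (−n³+2n²+2n+24)
  n⁴−3n³−22n+24 = (−n+1)(−n³+2n²+2n+24) + (0)
Last nonzero remainder: −n³+2n²+2n+24. Dividing through by −1 gives the monic gcd n³−2n²−2n−24.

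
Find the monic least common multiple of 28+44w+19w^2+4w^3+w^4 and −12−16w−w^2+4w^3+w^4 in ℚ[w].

−168−236w−42w^2+39w^3+17w^4+5w^5+w^6

Repeated division with remainder:
  w^4+4w^3+19w^2+44w+28 = (w^4+4w^3−w^2−16w−12) + (20w^2+60w+40)
  w^4+4w^3−w^2−16w−12 = ((1/20)w^2+(1/20)w−3/10)(20w^2+60w+40) + (0)
Last nonzero remainder: 20w^2+60w+40. Dividing through by 20 gives the monic gcd w^2+3w+2.
Then lcm(f, g) = f·g / gcd(f, g); expanding and making the result monic gives the answer.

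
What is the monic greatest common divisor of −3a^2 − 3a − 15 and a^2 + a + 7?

1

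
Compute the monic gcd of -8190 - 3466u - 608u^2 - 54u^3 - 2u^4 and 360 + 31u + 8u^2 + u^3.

9 + u

By polynomial division,
  -2u^4 - 54u^3 - 608u^2 - 3466u - 8190 = (-2u - 38)(u^3 + 8u^2 + 31u + 360) + (-242u^2 - 1568u + 5490)
  u^3 + 8u^2 + 31u + 360 = (-(1/242)u - 92/14641)(-242u^2 - 1568u + 5490) + ((641760/14641)u + 5775840/14641)
  -242u^2 - 1568u + 5490 = (-(1771561/320880)u + 893101/64176)((641760/14641)u + 5775840/14641) + (0)
Last nonzero remainder: (641760/14641)u + 5775840/14641. Dividing through by 641760/14641 gives the monic gcd u + 9.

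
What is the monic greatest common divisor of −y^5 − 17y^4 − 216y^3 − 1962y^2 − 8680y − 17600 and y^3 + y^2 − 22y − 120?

y^2 + 7y + 20

Apply the Euclidean algorithm:
  −y^5 − 17y^4 − 216y^3 − 1962y^2 − 8680y − 17600 = (−y^2 − 16y − 222)(y^3 + y^2 − 22y − 120) + (−2212y^2 − 15484y − 44240)
  y^3 + y^2 − 22y − 120 = (−(1/2212)y + 3/1106)(−2212y^2 − 15484y − 44240) + (0)
Last nonzero remainder: −2212y^2 − 15484y − 44240. Dividing through by −2212 gives the monic gcd y^2 + 7y + 20.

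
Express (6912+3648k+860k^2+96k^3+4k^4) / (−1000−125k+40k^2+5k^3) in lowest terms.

(864+348k+64k^2+4k^3)/(−125+5k^2)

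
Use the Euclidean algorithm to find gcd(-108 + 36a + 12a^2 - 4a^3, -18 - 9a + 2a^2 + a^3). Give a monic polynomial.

-9 + a^2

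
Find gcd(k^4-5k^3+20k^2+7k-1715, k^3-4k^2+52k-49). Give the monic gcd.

k^2-3k+49

Repeated division with remainder:
  k^4-5k^3+20k^2+7k-1715 = (k-1)(k^3-4k^2+52k-49) + (-36k^2+108k-1764)
  k^3-4k^2+52k-49 = (-(1/36)k+1/36)(-36k^2+108k-1764) + (0)
Last nonzero remainder: -36k^2+108k-1764. Dividing through by -36 gives the monic gcd k^2-3k+49.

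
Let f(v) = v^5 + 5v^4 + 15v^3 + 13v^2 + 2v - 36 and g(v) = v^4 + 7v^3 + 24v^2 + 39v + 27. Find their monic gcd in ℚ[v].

v^2 + 4v + 9

Repeated division with remainder:
  v^5 + 5v^4 + 15v^3 + 13v^2 + 2v - 36 = (v - 2)(v^4 + 7v^3 + 24v^2 + 39v + 27) + (5v^3 + 22v^2 + 53v + 18)
  v^4 + 7v^3 + 24v^2 + 39v + 27 = ((1/5)v + 13/25)(5v^3 + 22v^2 + 53v + 18) + ((49/25)v^2 + (196/25)v + 441/25)
  5v^3 + 22v^2 + 53v + 18 = ((125/49)v + 50/49)((49/25)v^2 + (196/25)v + 441/25) + (0)
Last nonzero remainder: (49/25)v^2 + (196/25)v + 441/25. Dividing through by 49/25 gives the monic gcd v^2 + 4v + 9.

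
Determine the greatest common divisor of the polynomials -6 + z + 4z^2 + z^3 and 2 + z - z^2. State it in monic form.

1

Apply the Euclidean algorithm:
  z^3 + 4z^2 + z - 6 = (-z - 5)(-z^2 + z + 2) + (8z + 4)
  -z^2 + z + 2 = (-(1/8)z + 3/16)(8z + 4) + (5/4)
  8z + 4 = ((32/5)z + 16/5)(5/4) + (0)
The last nonzero remainder is the constant 5/4, so the polynomials are coprime and gcd = 1.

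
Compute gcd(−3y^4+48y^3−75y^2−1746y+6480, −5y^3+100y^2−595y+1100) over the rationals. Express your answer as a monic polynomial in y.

Repeated division with remainder:
  −3y^4+48y^3−75y^2−1746y+6480 = ((3/5)y+12/5)(−5y^3+100y^2−595y+1100) + (42y^2−978y+3840)
  −5y^3+100y^2−595y+1100 = (−(5/42)y−115/294)(42y^2−978y+3840) + (−(25500/49)y+127500/49)
  42y^2−978y+3840 = (−(343/4250)y+3136/2125)(−(25500/49)y+127500/49) + (0)
Last nonzero remainder: −(25500/49)y+127500/49. Dividing through by −25500/49 gives the monic gcd y−5.

y−5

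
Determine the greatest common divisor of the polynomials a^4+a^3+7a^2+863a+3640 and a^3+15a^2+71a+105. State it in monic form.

a^2+12a+35

Repeated division with remainder:
  a^4+a^3+7a^2+863a+3640 = (a-14)(a^3+15a^2+71a+105) + (146a^2+1752a+5110)
  a^3+15a^2+71a+105 = ((1/146)a+3/146)(146a^2+1752a+5110) + (0)
Last nonzero remainder: 146a^2+1752a+5110. Dividing through by 146 gives the monic gcd a^2+12a+35.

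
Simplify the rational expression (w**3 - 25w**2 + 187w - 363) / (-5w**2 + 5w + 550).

(-w**2 + 14w - 33)/(5w + 50)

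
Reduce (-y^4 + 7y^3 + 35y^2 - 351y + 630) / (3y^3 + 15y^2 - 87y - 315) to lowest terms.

Repeated division with remainder:
  -y^4 + 7y^3 + 35y^2 - 351y + 630 = (-(1/3)y + 4)(3y^3 + 15y^2 - 87y - 315) + (-54y^2 - 108y + 1890)
  3y^3 + 15y^2 - 87y - 315 = (-(1/18)y - 1/6)(-54y^2 - 108y + 1890) + (0)
Last nonzero remainder: -54y^2 - 108y + 1890. Dividing through by -54 gives the monic gcd y^2 + 2y - 35.
Cancel y^2 + 2y - 35 from numerator and denominator to get the reduced form.

(-y^2 + 9y - 18)/(3y + 9)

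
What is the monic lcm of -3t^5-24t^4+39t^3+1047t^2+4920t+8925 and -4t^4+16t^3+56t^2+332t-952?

By polynomial division,
  -3t^5-24t^4+39t^3+1047t^2+4920t+8925 = ((3/4)t+9)(-4t^4+16t^3+56t^2+332t-952) + (-147t^3+294t^2+2646t+17493)
  -4t^4+16t^3+56t^2+332t-952 = ((4/147)t-8/147)(-147t^3+294t^2+2646t+17493) + (0)
Last nonzero remainder: -147t^3+294t^2+2646t+17493. Dividing through by -147 gives the monic gcd t^3-2t^2-18t-119.
Then lcm(f, g) = f·g / gcd(f, g); expanding and making the result monic gives the answer.

t^6+6t^5-29t^4-323t^3-942t^2+305t+5950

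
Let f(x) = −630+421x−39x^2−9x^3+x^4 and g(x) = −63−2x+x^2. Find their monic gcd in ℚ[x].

−63−2x+x^2

Euclidean algorithm in ℚ[x]:
  x^4−9x^3−39x^2+421x−630 = (x^2−7x+10)(x^2−2x−63) + (0)
The last nonzero remainder x^2−2x−63 is already monic.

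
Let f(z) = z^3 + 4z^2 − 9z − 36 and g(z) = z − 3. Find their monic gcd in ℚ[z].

z − 3

Euclidean algorithm in ℚ[z]:
  z^3 + 4z^2 − 9z − 36 = (z^2 + 7z + 12)(z − 3) + (0)
The last nonzero remainder z − 3 is already monic.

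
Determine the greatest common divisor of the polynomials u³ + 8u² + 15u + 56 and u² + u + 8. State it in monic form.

u² + u + 8

Apply the Euclidean algorithm:
  u³ + 8u² + 15u + 56 = (u + 7)(u² + u + 8) + (0)
The last nonzero remainder u² + u + 8 is already monic.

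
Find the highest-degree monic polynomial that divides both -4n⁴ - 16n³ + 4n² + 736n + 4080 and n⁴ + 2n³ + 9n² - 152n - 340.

n² + 5n + 34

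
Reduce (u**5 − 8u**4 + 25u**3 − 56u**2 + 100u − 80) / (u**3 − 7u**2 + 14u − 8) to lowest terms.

(u**3 − 2u**2 + 5u − 10)/(u − 1)

Euclidean algorithm in ℚ[u]:
  u**5 − 8u**4 + 25u**3 − 56u**2 + 100u − 80 = (u**2 − u + 4)(u**3 − 7u**2 + 14u − 8) + (−6u**2 + 36u − 48)
  u**3 − 7u**2 + 14u − 8 = (−(1/6)u + 1/6)(−6u**2 + 36u − 48) + (0)
Last nonzero remainder: −6u**2 + 36u − 48. Dividing through by −6 gives the monic gcd u**2 − 6u + 8.
Cancel u**2 − 6u + 8 from numerator and denominator to get the reduced form.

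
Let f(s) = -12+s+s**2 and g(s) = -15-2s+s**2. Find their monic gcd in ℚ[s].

By polynomial division,
  s**2+s-12 = (s**2-2s-15) + (3s+3)
  s**2-2s-15 = ((1/3)s-1)(3s+3) + (-12)
  3s+3 = (-(1/4)s-1/4)(-12) + (0)
The last nonzero remainder is the constant -12, so the polynomials are coprime and gcd = 1.

1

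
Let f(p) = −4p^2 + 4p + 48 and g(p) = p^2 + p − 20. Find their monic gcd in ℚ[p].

p − 4

Repeated division with remainder:
  −4p^2 + 4p + 48 = (−4)(p^2 + p − 20) + (8p − 32)
  p^2 + p − 20 = ((1/8)p + 5/8)(8p − 32) + (0)
Last nonzero remainder: 8p − 32. Dividing through by 8 gives the monic gcd p − 4.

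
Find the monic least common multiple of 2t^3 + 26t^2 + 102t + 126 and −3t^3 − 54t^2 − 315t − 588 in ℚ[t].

Apply the Euclidean algorithm:
  2t^3 + 26t^2 + 102t + 126 = (−2/3)(−3t^3 − 54t^2 − 315t − 588) + (−10t^2 − 108t − 266)
  −3t^3 − 54t^2 − 315t − 588 = ((3/10)t + 54/25)(−10t^2 − 108t − 266) + (−(48/25)t − 336/25)
  −10t^2 − 108t − 266 = ((125/24)t + 475/24)(−(48/25)t − 336/25) + (0)
Last nonzero remainder: −(48/25)t − 336/25. Dividing through by −48/25 gives the monic gcd t + 7.
Then lcm(f, g) = f·g / gcd(f, g); expanding and making the result monic gives the answer.

t^5 + 24t^4 + 222t^3 + 988t^2 + 2121t + 1764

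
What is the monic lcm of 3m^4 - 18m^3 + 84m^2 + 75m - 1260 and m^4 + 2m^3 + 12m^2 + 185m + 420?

Euclidean algorithm in ℚ[m]:
  3m^4 - 18m^3 + 84m^2 + 75m - 1260 = (3)(m^4 + 2m^3 + 12m^2 + 185m + 420) + (-24m^3 + 48m^2 - 480m - 2520)
  m^4 + 2m^3 + 12m^2 + 185m + 420 = (-(1/24)m - 1/6)(-24m^3 + 48m^2 - 480m - 2520) + (0)
Last nonzero remainder: -24m^3 + 48m^2 - 480m - 2520. Dividing through by -24 gives the monic gcd m^3 - 2m^2 + 20m + 105.
Then lcm(f, g) = f·g / gcd(f, g); expanding and making the result monic gives the answer.

m^5 - 2m^4 + 4m^3 + 137m^2 - 320m - 1680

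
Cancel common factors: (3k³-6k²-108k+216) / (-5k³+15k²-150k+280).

Repeated division with remainder:
  3k³-6k²-108k+216 = (-3/5)(-5k³+15k²-150k+280) + (3k²-198k+384)
  -5k³+15k²-150k+280 = (-(5/3)k-105)(3k²-198k+384) + (-20300k+40600)
  3k²-198k+384 = (-(3/20300)k+48/5075)(-20300k+40600) + (0)
Last nonzero remainder: -20300k+40600. Dividing through by -20300 gives the monic gcd k-2.
Cancel k-2 from numerator and denominator to get the reduced form.

(-3k²+108)/(5k²-5k+140)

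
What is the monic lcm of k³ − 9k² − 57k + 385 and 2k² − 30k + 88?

Repeated division with remainder:
  k³ − 9k² − 57k + 385 = ((1/2)k + 3)(2k² − 30k + 88) + (−11k + 121)
  2k² − 30k + 88 = (−(2/11)k + 8/11)(−11k + 121) + (0)
Last nonzero remainder: −11k + 121. Dividing through by −11 gives the monic gcd k − 11.
Then lcm(f, g) = f·g / gcd(f, g); expanding and making the result monic gives the answer.

k⁴ − 13k³ − 21k² + 613k − 1540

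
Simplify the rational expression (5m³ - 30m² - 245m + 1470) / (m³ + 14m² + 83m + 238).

(5m² - 65m + 210)/(m² + 7m + 34)

By polynomial division,
  5m³ - 30m² - 245m + 1470 = (5)(m³ + 14m² + 83m + 238) + (-100m² - 660m + 280)
  m³ + 14m² + 83m + 238 = (-(1/100)m - 37/500)(-100m² - 660m + 280) + ((924/25)m + 6468/25)
  -100m² - 660m + 280 = (-(625/231)m + 250/231)((924/25)m + 6468/25) + (0)
Last nonzero remainder: (924/25)m + 6468/25. Dividing through by 924/25 gives the monic gcd m + 7.
Cancel m + 7 from numerator and denominator to get the reduced form.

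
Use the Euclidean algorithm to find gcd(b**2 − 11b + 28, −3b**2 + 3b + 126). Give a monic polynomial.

b − 7

Euclidean algorithm in ℚ[b]:
  b**2 − 11b + 28 = (−1/3)(−3b**2 + 3b + 126) + (−10b + 70)
  −3b**2 + 3b + 126 = ((3/10)b + 9/5)(−10b + 70) + (0)
Last nonzero remainder: −10b + 70. Dividing through by −10 gives the monic gcd b − 7.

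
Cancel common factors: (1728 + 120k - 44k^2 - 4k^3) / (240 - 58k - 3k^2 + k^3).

(-36 - 4k)/(-5 + k)

By polynomial division,
  -4k^3 - 44k^2 + 120k + 1728 = (-4)(k^3 - 3k^2 - 58k + 240) + (-56k^2 - 112k + 2688)
  k^3 - 3k^2 - 58k + 240 = (-(1/56)k + 5/56)(-56k^2 - 112k + 2688) + (0)
Last nonzero remainder: -56k^2 - 112k + 2688. Dividing through by -56 gives the monic gcd k^2 + 2k - 48.
Cancel k^2 + 2k - 48 from numerator and denominator to get the reduced form.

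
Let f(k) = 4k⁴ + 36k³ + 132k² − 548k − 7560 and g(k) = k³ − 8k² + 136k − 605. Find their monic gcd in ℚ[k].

k − 5

Apply the Euclidean algorithm:
  4k⁴ + 36k³ + 132k² − 548k − 7560 = (4k + 68)(k³ − 8k² + 136k − 605) + (132k² − 7376k + 33580)
  k³ − 8k² + 136k − 605 = ((1/132)k + 395/1089)(132k² − 7376k + 33580) + ((2784589/1089)k − 13922945/1089)
  132k² − 7376k + 33580 = ((143748/2784589)k − 7313724/2784589)((2784589/1089)k − 13922945/1089) + (0)
Last nonzero remainder: (2784589/1089)k − 13922945/1089. Dividing through by 2784589/1089 gives the monic gcd k − 5.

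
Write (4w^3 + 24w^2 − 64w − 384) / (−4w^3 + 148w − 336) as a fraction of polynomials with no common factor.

(−w^2 − 10w − 24)/(w^2 + 4w − 21)

Euclidean algorithm in ℚ[w]:
  4w^3 + 24w^2 − 64w − 384 = (−1)(−4w^3 + 148w − 336) + (24w^2 + 84w − 720)
  −4w^3 + 148w − 336 = (−(1/6)w + 7/12)(24w^2 + 84w − 720) + (−21w + 84)
  24w^2 + 84w − 720 = (−(8/7)w − 60/7)(−21w + 84) + (0)
Last nonzero remainder: −21w + 84. Dividing through by −21 gives the monic gcd w − 4.
Cancel w − 4 from numerator and denominator to get the reduced form.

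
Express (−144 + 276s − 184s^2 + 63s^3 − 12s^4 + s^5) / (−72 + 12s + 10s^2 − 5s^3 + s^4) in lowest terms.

Euclidean algorithm in ℚ[s]:
  s^5 − 12s^4 + 63s^3 − 184s^2 + 276s − 144 = (s − 7)(s^4 − 5s^3 + 10s^2 + 12s − 72) + (18s^3 − 126s^2 + 432s − 648)
  s^4 − 5s^3 + 10s^2 + 12s − 72 = ((1/18)s + 1/9)(18s^3 − 126s^2 + 432s − 648) + (0)
Last nonzero remainder: 18s^3 − 126s^2 + 432s − 648. Dividing through by 18 gives the monic gcd s^3 − 7s^2 + 24s − 36.
Cancel s^3 − 7s^2 + 24s − 36 from numerator and denominator to get the reduced form.

(4 − 5s + s^2)/(2 + s)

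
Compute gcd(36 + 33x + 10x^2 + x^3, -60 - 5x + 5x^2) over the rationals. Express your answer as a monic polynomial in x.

3 + x

Apply the Euclidean algorithm:
  x^3 + 10x^2 + 33x + 36 = ((1/5)x + 11/5)(5x^2 - 5x - 60) + (56x + 168)
  5x^2 - 5x - 60 = ((5/56)x - 5/14)(56x + 168) + (0)
Last nonzero remainder: 56x + 168. Dividing through by 56 gives the monic gcd x + 3.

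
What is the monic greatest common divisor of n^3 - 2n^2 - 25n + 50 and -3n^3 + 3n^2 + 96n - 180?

n^2 - 7n + 10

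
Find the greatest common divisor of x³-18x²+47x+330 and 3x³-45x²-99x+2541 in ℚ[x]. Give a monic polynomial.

x-11

Euclidean algorithm in ℚ[x]:
  x³-18x²+47x+330 = (1/3)(3x³-45x²-99x+2541) + (-3x²+80x-517)
  3x³-45x²-99x+2541 = (-x-35/3)(-3x²+80x-517) + ((952/3)x-10472/3)
  -3x²+80x-517 = (-(9/952)x+141/952)((952/3)x-10472/3) + (0)
Last nonzero remainder: (952/3)x-10472/3. Dividing through by 952/3 gives the monic gcd x-11.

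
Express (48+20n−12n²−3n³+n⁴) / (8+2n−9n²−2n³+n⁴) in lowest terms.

(−6−n+n²)/(−1+n²)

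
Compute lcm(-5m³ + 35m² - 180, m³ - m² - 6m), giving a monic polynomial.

m⁴ - 7m³ + 36m

Euclidean algorithm in ℚ[m]:
  -5m³ + 35m² - 180 = (-5)(m³ - m² - 6m) + (30m² - 30m - 180)
  m³ - m² - 6m = ((1/30)m)(30m² - 30m - 180) + (0)
Last nonzero remainder: 30m² - 30m - 180. Dividing through by 30 gives the monic gcd m² - m - 6.
Then lcm(f, g) = f·g / gcd(f, g); expanding and making the result monic gives the answer.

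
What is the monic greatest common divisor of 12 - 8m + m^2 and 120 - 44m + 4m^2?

-6 + m

Repeated division with remainder:
  m^2 - 8m + 12 = (1/4)(4m^2 - 44m + 120) + (3m - 18)
  4m^2 - 44m + 120 = ((4/3)m - 20/3)(3m - 18) + (0)
Last nonzero remainder: 3m - 18. Dividing through by 3 gives the monic gcd m - 6.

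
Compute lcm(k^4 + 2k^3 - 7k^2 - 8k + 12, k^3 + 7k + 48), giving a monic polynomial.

k^6 - k^5 + 3k^4 + 45k^3 - 76k^2 - 164k + 192

By polynomial division,
  k^4 + 2k^3 - 7k^2 - 8k + 12 = (k + 2)(k^3 + 7k + 48) + (-14k^2 - 70k - 84)
  k^3 + 7k + 48 = (-(1/14)k + 5/14)(-14k^2 - 70k - 84) + (26k + 78)
  -14k^2 - 70k - 84 = (-(7/13)k - 14/13)(26k + 78) + (0)
Last nonzero remainder: 26k + 78. Dividing through by 26 gives the monic gcd k + 3.
Then lcm(f, g) = f·g / gcd(f, g); expanding and making the result monic gives the answer.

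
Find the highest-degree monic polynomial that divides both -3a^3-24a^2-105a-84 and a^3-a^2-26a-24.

a+1

Repeated division with remainder:
  -3a^3-24a^2-105a-84 = (-3)(a^3-a^2-26a-24) + (-27a^2-183a-156)
  a^3-a^2-26a-24 = (-(1/27)a+70/243)(-27a^2-183a-156) + ((1696/81)a+1696/81)
  -27a^2-183a-156 = (-(2187/1696)a-3159/424)((1696/81)a+1696/81) + (0)
Last nonzero remainder: (1696/81)a+1696/81. Dividing through by 1696/81 gives the monic gcd a+1.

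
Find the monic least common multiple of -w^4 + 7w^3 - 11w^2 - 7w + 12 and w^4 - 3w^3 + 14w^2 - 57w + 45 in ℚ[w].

w^6 - 6w^5 + 19w^4 - 87w^3 + 160w^2 + 93w - 180

Repeated division with remainder:
  -w^4 + 7w^3 - 11w^2 - 7w + 12 = (-1)(w^4 - 3w^3 + 14w^2 - 57w + 45) + (4w^3 + 3w^2 - 64w + 57)
  w^4 - 3w^3 + 14w^2 - 57w + 45 = ((1/4)w - 15/16)(4w^3 + 3w^2 - 64w + 57) + ((525/16)w^2 - (525/4)w + 1575/16)
  4w^3 + 3w^2 - 64w + 57 = ((64/525)w + 304/525)((525/16)w^2 - (525/4)w + 1575/16) + (0)
Last nonzero remainder: (525/16)w^2 - (525/4)w + 1575/16. Dividing through by 525/16 gives the monic gcd w^2 - 4w + 3.
Then lcm(f, g) = f·g / gcd(f, g); expanding and making the result monic gives the answer.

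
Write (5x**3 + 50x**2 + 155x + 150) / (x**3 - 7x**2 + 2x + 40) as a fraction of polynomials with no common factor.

(5x**2 + 40x + 75)/(x**2 - 9x + 20)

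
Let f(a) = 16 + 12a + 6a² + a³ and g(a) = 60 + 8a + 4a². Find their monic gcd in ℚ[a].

1

Apply the Euclidean algorithm:
  a³ + 6a² + 12a + 16 = ((1/4)a + 1)(4a² + 8a + 60) + (-11a - 44)
  4a² + 8a + 60 = (-(4/11)a + 8/11)(-11a - 44) + (92)
  -11a - 44 = (-(11/92)a - 11/23)(92) + (0)
The last nonzero remainder is the constant 92, so the polynomials are coprime and gcd = 1.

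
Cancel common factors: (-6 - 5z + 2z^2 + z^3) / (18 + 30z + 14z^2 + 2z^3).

(-2 + z)/(6 + 2z)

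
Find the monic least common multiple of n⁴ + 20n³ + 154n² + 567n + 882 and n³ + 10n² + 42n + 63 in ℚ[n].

n⁵ + 23n⁴ + 214n³ + 1029n² + 2583n + 2646

Euclidean algorithm in ℚ[n]:
  n⁴ + 20n³ + 154n² + 567n + 882 = (n + 10)(n³ + 10n² + 42n + 63) + (12n² + 84n + 252)
  n³ + 10n² + 42n + 63 = ((1/12)n + 1/4)(12n² + 84n + 252) + (0)
Last nonzero remainder: 12n² + 84n + 252. Dividing through by 12 gives the monic gcd n² + 7n + 21.
Then lcm(f, g) = f·g / gcd(f, g); expanding and making the result monic gives the answer.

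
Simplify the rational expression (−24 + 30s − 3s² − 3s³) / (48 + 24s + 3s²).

(−2 + 3s − s²)/(4 + s)

Repeated division with remainder:
  −3s³ − 3s² + 30s − 24 = (−s + 7)(3s² + 24s + 48) + (−90s − 360)
  3s² + 24s + 48 = (−(1/30)s − 2/15)(−90s − 360) + (0)
Last nonzero remainder: −90s − 360. Dividing through by −90 gives the monic gcd s + 4.
Cancel s + 4 from numerator and denominator to get the reduced form.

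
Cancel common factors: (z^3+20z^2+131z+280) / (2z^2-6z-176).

(z^2+12z+35)/(2z-22)

Repeated division with remainder:
  z^3+20z^2+131z+280 = ((1/2)z+23/2)(2z^2-6z-176) + (288z+2304)
  2z^2-6z-176 = ((1/144)z-11/144)(288z+2304) + (0)
Last nonzero remainder: 288z+2304. Dividing through by 288 gives the monic gcd z+8.
Cancel z+8 from numerator and denominator to get the reduced form.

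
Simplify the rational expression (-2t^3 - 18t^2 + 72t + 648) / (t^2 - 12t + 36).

(-2t^2 - 30t - 108)/(t - 6)

Repeated division with remainder:
  -2t^3 - 18t^2 + 72t + 648 = (-2t - 42)(t^2 - 12t + 36) + (-360t + 2160)
  t^2 - 12t + 36 = (-(1/360)t + 1/60)(-360t + 2160) + (0)
Last nonzero remainder: -360t + 2160. Dividing through by -360 gives the monic gcd t - 6.
Cancel t - 6 from numerator and denominator to get the reduced form.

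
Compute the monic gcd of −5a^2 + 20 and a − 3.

1

By polynomial division,
  −5a^2 + 20 = (−5a − 15)(a − 3) + (−25)
  a − 3 = (−(1/25)a + 3/25)(−25) + (0)
The last nonzero remainder is the constant −25, so the polynomials are coprime and gcd = 1.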